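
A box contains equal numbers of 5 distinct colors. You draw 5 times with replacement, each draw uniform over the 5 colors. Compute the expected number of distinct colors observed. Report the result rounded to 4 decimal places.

Let Xⱼ=1 if type j appears at least once. P(Xⱼ=1) = 1 − ((5−1)/5)^5 = 2101/3125.
E[#distinct] = 5·2101/3125 = 2101/625.
≈ 3.3616

3.3616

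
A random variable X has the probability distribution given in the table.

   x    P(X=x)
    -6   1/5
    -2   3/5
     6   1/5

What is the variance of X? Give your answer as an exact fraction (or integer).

E[X] = (1/5)·(-6) + (3/5)·(-2) + (1/5)·6 = -6/5
E[X²] = (1/5)·36 + (3/5)·4 + (1/5)·36 = 84/5
Var(X) = 84/5 − (-6/5)² = 384/25

384/25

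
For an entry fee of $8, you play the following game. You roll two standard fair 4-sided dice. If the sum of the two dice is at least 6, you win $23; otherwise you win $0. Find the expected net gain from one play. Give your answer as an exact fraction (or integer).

E[payout] = (5/8)·0 + (3/8)·23 = 69/8
Expected profit = 69/8 − 8 = 5/8

5/8 dollars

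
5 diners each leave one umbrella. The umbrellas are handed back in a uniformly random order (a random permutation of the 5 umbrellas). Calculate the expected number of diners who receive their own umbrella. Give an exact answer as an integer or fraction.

1

Let Xᵢ = 1 if person i gets their own umbrella. For each i, P(Xᵢ=1) = 1/5.
By linearity of expectation, E[X₁+…+X_5] = 5·(1/5) = 1.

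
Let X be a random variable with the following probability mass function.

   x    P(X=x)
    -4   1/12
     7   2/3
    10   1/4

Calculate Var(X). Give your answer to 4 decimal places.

E[X] = (1/12)·(-4) + (2/3)·7 + (1/4)·10 = 41/6
E[X²] = (1/12)·16 + (2/3)·49 + (1/4)·100 = 59
Var(X) = 59 − (41/6)² = 443/36 ≈ 12.3056

12.3056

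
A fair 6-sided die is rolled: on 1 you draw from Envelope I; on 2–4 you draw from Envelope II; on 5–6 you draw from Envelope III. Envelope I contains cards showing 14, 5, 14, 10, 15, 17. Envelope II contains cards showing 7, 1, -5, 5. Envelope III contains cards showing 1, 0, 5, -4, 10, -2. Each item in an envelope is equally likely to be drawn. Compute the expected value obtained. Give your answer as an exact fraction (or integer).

E[X | Envelope I] = (14 + 5 + 14 + 10 + 15 + 17)/6 = 25/2
E[X | Envelope II] = (7 + 1 − 5 + 5)/4 = 2
E[X | Envelope III] = (1 + 0 + 5 − 4 + 10 − 2)/6 = 5/3
E[X] = (1/6)·25/2 + (1/2)·2 + (1/3)·5/3 = 131/36

131/36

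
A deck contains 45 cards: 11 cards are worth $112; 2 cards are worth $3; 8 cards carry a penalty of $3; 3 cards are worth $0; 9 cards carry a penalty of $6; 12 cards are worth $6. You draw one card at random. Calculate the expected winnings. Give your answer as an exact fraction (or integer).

1232/45 dollars

E[payout] = (11/45)·112 + (2/45)·3 + (8/45)·(-3) + (3/45)·0 + (9/45)·(-6) + (12/45)·6 = 1232/45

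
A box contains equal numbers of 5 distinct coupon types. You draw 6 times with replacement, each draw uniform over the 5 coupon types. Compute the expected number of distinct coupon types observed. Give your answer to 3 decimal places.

Let Xⱼ=1 if type j appears at least once. P(Xⱼ=1) = 1 − ((5−1)/5)^6 = 11529/15625.
E[#distinct] = 5·11529/15625 = 11529/3125.
≈ 3.689

3.689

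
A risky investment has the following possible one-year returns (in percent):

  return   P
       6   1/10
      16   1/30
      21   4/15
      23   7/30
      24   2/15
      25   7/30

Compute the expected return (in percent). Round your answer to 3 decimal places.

21.133

E[X] = (1/10)·6 + (1/30)·16 + (4/15)·21 + (7/30)·23 + (2/15)·24 + (7/30)·25
     = 317/15 ≈ 21.133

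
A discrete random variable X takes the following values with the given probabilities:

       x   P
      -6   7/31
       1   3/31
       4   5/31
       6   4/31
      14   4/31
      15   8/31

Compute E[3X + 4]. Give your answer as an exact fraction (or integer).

667/31

E[3x+4] = (7/31)·(-14) + (3/31)·7 + (5/31)·16 + (4/31)·22 + (4/31)·46 + (8/31)·49
     = 667/31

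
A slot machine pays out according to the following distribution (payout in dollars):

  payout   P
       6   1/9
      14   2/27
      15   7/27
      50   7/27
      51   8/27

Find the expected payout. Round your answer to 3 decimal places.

$33.667

E[X] = (1/9)·6 + (2/27)·14 + (7/27)·15 + (7/27)·50 + (8/27)·51
     = 101/3 ≈ 33.667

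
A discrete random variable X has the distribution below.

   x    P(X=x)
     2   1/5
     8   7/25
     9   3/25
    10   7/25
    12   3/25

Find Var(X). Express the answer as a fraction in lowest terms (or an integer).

6474/625

E[X] = (1/5)·2 + (7/25)·8 + (3/25)·9 + (7/25)·10 + (3/25)·12 = 199/25
E[X²] = (1/5)·4 + (7/25)·64 + (3/25)·81 + (7/25)·100 + (3/25)·144 = 1843/25
Var(X) = 1843/25 − (199/25)² = 6474/625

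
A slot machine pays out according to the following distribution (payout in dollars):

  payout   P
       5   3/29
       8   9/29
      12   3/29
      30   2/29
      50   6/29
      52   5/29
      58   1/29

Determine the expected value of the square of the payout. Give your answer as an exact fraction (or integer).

34767/29

E[X²] = (3/29)·25 + (9/29)·64 + (3/29)·144 + (2/29)·900 + (6/29)·2500 + (5/29)·2704 + (1/29)·3364
     = 34767/29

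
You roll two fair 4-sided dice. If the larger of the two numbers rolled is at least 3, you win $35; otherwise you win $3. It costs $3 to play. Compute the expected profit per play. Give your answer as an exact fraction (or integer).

E[payout] = (1/4)·3 + (3/4)·35 = 27
Expected profit = 27 − 3 = 24

$24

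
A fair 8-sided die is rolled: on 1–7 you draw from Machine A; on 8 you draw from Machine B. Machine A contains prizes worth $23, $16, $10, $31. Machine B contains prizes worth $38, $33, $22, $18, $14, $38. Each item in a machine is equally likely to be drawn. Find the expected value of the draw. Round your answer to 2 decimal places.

$20.90

E[X | Machine A] = (23 + 16 + 10 + 31)/4 = 20
E[X | Machine B] = (38 + 33 + 22 + 18 + 14 + 38)/6 = 163/6
E[X] = (7/8)·20 + (1/8)·163/6 = 1003/48 ≈ 20.90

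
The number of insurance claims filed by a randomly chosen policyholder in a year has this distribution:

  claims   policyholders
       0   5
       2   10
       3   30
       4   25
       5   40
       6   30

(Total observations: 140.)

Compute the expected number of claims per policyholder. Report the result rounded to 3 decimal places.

4.214

Total = 140, so P(claims=0) = 5/140, etc.
E[X] = (1/28)·0 + (1/14)·2 + (3/14)·3 + (5/28)·4 + (2/7)·5 + (3/14)·6
     = 59/14 ≈ 4.214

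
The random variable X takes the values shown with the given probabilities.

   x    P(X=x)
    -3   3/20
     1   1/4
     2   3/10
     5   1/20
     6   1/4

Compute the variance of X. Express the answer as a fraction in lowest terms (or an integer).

3371/400

E[X] = (3/20)·(-3) + (1/4)·1 + (3/10)·2 + (1/20)·5 + (1/4)·6 = 43/20
E[X²] = (3/20)·9 + (1/4)·1 + (3/10)·4 + (1/20)·25 + (1/4)·36 = 261/20
Var(X) = 261/20 − (43/20)² = 3371/400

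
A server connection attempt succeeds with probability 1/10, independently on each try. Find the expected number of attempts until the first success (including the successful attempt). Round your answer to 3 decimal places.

For a geometric distribution, E[trials] = 1/p = 1/(1/10) = 10.
≈ 10.000

10.000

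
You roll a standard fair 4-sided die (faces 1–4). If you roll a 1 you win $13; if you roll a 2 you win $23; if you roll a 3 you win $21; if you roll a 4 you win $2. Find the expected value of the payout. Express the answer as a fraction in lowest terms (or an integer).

E[payout] = (1/4)·2 + (1/4)·13 + (1/4)·21 + (1/4)·23 = 59/4

59/4 dollars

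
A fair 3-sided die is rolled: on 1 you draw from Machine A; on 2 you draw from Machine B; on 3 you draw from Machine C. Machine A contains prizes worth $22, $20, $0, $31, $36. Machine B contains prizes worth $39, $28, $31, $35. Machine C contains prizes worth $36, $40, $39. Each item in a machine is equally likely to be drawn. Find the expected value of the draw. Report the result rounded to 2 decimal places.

E[X | Machine A] = (22 + 20 + 0 + 31 + 36)/5 = 109/5
E[X | Machine B] = (39 + 28 + 31 + 35)/4 = 133/4
E[X | Machine C] = (36 + 40 + 39)/3 = 115/3
E[X] = (1/3)·109/5 + (1/3)·133/4 + (1/3)·115/3 = 5603/180 ≈ 31.13

$31.13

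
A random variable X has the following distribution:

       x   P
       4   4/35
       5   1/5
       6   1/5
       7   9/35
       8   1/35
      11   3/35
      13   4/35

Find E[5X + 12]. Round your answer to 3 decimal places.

47.571

E[5x+12] = (4/35)·32 + (1/5)·37 + (1/5)·42 + (9/35)·47 + (1/35)·52 + (3/35)·67 + (4/35)·77
     = 333/7 ≈ 47.571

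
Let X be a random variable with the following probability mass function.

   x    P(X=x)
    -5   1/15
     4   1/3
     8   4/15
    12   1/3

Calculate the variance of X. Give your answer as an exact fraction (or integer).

E[X] = (1/15)·(-5) + (1/3)·4 + (4/15)·8 + (1/3)·12 = 107/15
E[X²] = (1/15)·25 + (1/3)·16 + (4/15)·64 + (1/3)·144 = 1081/15
Var(X) = 1081/15 − (107/15)² = 4766/225

4766/225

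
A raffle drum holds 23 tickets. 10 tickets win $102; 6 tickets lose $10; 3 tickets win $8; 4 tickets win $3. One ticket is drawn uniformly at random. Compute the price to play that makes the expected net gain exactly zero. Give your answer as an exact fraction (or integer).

E[payout] = (10/23)·102 + (6/23)·(-10) + (3/23)·8 + (4/23)·3 = 996/23
Fair fee = E[payout] = 996/23

996/23 dollars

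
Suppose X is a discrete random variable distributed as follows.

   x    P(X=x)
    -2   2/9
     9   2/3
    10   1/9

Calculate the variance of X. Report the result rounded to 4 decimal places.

E[X] = (2/9)·(-2) + (2/3)·9 + (1/9)·10 = 20/3
E[X²] = (2/9)·4 + (2/3)·81 + (1/9)·100 = 66
Var(X) = 66 − (20/3)² = 194/9 ≈ 21.5556

21.5556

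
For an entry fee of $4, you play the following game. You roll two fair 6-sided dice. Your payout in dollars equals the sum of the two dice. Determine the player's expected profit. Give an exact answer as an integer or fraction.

Distribution of the sum of the two dice: 2 w.p. 1/36, 3 w.p. 1/18, 4 w.p. 1/12, 5 w.p. 1/9, 6 w.p. 5/36, 7 w.p. 1/6, …
E[payout] = (1/36)·2 + (1/18)·3 + (1/12)·4 + (1/9)·5 + (5/36)·6 + (1/6)·7 + (5/36)·8 + (1/9)·9 + (1/12)·10 + (1/18)·11 + (1/36)·12 = 7
Expected profit = 7 − 4 = 3

$3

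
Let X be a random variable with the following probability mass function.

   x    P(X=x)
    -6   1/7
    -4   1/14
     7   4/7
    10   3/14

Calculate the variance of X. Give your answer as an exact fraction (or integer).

215/7

E[X] = (1/7)·(-6) + (1/14)·(-4) + (4/7)·7 + (3/14)·10 = 5
E[X²] = (1/7)·36 + (1/14)·16 + (4/7)·49 + (3/14)·100 = 390/7
Var(X) = 390/7 − (5)² = 215/7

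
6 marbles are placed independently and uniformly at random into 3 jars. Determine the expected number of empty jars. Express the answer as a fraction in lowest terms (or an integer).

64/243

Let Xⱼ=1 if jar j is empty. P(Xⱼ=1) = ((3-1)/3)^6 = 64/729.
By linearity, E[#empty] = 3·64/729 = 64/243.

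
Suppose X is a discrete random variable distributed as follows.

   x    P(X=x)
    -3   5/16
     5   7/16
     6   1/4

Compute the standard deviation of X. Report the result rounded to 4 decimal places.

E[X] = 11/4, E[X²] = 91/4
Var(X) = E[X²] − (E[X])² = 91/4 − 121/16 = 243/16
SD(X) = √(243/16) ≈ 3.8971

3.8971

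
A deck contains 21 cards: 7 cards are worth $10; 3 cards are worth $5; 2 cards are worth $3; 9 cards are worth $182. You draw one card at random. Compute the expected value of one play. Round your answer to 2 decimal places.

E[payout] = (7/21)·10 + (3/21)·5 + (2/21)·3 + (9/21)·182 = 247/3
≈ $82.33

$82.33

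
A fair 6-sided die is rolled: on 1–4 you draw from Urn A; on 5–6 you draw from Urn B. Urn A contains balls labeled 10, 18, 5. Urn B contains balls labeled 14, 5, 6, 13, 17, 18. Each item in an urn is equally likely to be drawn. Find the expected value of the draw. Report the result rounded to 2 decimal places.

E[X | Urn A] = (10 + 18 + 5)/3 = 11
E[X | Urn B] = (14 + 5 + 6 + 13 + 17 + 18)/6 = 73/6
E[X] = (2/3)·11 + (1/3)·73/6 = 205/18 ≈ 11.39

11.39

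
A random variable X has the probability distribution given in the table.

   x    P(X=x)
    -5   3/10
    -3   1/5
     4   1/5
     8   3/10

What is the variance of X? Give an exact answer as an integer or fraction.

3049/100

E[X] = (3/10)·(-5) + (1/5)·(-3) + (1/5)·4 + (3/10)·8 = 11/10
E[X²] = (3/10)·25 + (1/5)·9 + (1/5)·16 + (3/10)·64 = 317/10
Var(X) = 317/10 − (11/10)² = 3049/100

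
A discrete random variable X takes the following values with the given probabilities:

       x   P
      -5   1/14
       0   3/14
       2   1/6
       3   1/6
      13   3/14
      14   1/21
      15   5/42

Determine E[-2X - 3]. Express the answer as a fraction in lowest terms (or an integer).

-101/7

E[-2x-3] = (1/14)·7 + (3/14)·(-3) + (1/6)·(-7) + (1/6)·(-9) + (3/14)·(-29) + (1/21)·(-31) + (5/42)·(-33)
     = -101/7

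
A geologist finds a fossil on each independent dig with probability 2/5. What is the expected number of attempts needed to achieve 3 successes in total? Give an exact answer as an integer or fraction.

15/2

By linearity (sum of 3 independent geometric waits), E[trials] = 3/p = 3/(2/5) = 15/2.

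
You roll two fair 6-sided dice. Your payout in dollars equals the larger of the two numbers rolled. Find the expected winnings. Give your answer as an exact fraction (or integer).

Distribution of the larger of the two numbers rolled: 1 w.p. 1/36, 2 w.p. 1/12, 3 w.p. 5/36, 4 w.p. 7/36, 5 w.p. 1/4, 6 w.p. 11/36
E[payout] = (1/36)·1 + (1/12)·2 + (5/36)·3 + (7/36)·4 + (1/4)·5 + (11/36)·6 = 161/36

161/36 dollars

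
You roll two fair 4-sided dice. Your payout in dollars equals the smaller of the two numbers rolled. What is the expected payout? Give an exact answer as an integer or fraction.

15/8 dollars

Distribution of the smaller of the two numbers rolled: 1 w.p. 7/16, 2 w.p. 5/16, 3 w.p. 3/16, 4 w.p. 1/16
E[payout] = (7/16)·1 + (5/16)·2 + (3/16)·3 + (1/16)·4 = 15/8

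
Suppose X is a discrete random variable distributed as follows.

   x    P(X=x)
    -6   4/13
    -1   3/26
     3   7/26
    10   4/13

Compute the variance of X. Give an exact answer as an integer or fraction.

E[X] = (4/13)·(-6) + (3/26)·(-1) + (7/26)·3 + (4/13)·10 = 25/13
E[X²] = (4/13)·36 + (3/26)·1 + (7/26)·9 + (4/13)·100 = 577/13
Var(X) = 577/13 − (25/13)² = 6876/169

6876/169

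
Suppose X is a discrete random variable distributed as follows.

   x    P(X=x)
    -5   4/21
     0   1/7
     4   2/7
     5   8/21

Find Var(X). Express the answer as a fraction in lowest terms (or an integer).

6380/441

E[X] = (4/21)·(-5) + (1/7)·0 + (2/7)·4 + (8/21)·5 = 44/21
E[X²] = (4/21)·25 + (1/7)·0 + (2/7)·16 + (8/21)·25 = 132/7
Var(X) = 132/7 − (44/21)² = 6380/441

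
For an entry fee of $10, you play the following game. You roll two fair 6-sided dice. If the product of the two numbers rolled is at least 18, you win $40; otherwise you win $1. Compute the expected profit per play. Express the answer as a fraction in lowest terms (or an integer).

E[payout] = (13/18)·1 + (5/18)·40 = 71/6
Expected profit = 71/6 − 10 = 11/6

11/6 dollars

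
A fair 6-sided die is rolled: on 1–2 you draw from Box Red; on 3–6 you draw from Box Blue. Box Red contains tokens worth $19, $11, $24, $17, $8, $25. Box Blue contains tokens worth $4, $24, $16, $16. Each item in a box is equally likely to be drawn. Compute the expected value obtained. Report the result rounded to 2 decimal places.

$15.78

E[X | Box Red] = (19 + 11 + 24 + 17 + 8 + 25)/6 = 52/3
E[X | Box Blue] = (4 + 24 + 16 + 16)/4 = 15
E[X] = (1/3)·52/3 + (2/3)·15 = 142/9 ≈ 15.78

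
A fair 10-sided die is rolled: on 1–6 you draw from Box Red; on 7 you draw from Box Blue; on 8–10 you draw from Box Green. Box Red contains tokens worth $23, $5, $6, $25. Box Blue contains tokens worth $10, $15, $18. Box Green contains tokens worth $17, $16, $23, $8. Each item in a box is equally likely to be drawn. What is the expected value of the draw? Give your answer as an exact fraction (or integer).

E[X | Box Red] = (23 + 5 + 6 + 25)/4 = 59/4
E[X | Box Blue] = (10 + 15 + 18)/3 = 43/3
E[X | Box Green] = (17 + 16 + 23 + 8)/4 = 16
E[X] = (3/5)·59/4 + (1/10)·43/3 + (3/10)·16 = 181/12

181/12 dollars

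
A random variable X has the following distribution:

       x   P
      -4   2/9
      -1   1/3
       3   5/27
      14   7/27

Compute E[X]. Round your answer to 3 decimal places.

2.963

E[X] = (2/9)·(-4) + (1/3)·(-1) + (5/27)·3 + (7/27)·14
     = 80/27 ≈ 2.963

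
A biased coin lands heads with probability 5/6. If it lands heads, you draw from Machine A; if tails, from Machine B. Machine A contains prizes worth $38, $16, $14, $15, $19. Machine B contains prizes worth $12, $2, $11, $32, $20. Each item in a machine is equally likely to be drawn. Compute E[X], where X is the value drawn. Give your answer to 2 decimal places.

$19.57

E[X | Machine A] = (38 + 16 + 14 + 15 + 19)/5 = 102/5
E[X | Machine B] = (12 + 2 + 11 + 32 + 20)/5 = 77/5
E[X] = (5/6)·102/5 + (1/6)·77/5 = 587/30 ≈ 19.57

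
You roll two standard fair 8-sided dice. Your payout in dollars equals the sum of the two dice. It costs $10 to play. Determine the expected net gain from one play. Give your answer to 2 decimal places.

-$1.00

Distribution of the sum of the two dice: 2 w.p. 1/64, 3 w.p. 1/32, 4 w.p. 3/64, 5 w.p. 1/16, 6 w.p. 5/64, 7 w.p. 3/32, …
E[payout] = (1/64)·2 + (1/32)·3 + (3/64)·4 + (1/16)·5 + (5/64)·6 + (3/32)·7 + (7/64)·8 + (1/8)·9 + (7/64)·10 + (3/32)·11 + (5/64)·12 + (1/16)·13 + (3/64)·14 + (1/32)·15 + (1/64)·16 = 9
Expected profit = 9 − 10 = -1 ≈ -$1.00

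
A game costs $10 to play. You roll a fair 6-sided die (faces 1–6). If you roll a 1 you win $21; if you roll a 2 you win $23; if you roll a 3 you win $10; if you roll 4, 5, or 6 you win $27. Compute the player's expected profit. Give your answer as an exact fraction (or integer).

25/2 dollars

E[payout] = (1/6)·10 + (1/6)·21 + (1/6)·23 + (1/2)·27 = 45/2
Expected profit = 45/2 − 10 = 25/2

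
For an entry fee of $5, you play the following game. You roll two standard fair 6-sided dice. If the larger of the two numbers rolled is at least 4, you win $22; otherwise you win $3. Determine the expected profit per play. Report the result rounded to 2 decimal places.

$12.25

E[payout] = (1/4)·3 + (3/4)·22 = 69/4
Expected profit = 69/4 − 5 = 49/4 ≈ $12.25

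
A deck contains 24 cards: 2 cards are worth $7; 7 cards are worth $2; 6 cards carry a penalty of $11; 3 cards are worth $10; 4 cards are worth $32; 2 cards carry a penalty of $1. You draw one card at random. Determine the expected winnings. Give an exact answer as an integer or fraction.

59/12 dollars

E[payout] = (2/24)·7 + (7/24)·2 + (6/24)·(-11) + (3/24)·10 + (4/24)·32 + (2/24)·(-1) = 59/12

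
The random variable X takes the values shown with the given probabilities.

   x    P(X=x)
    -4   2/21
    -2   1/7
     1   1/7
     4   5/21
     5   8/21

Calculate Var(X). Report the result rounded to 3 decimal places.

10.127

E[X] = (2/21)·(-4) + (1/7)·(-2) + (1/7)·1 + (5/21)·4 + (8/21)·5 = 7/3
E[X²] = (2/21)·16 + (1/7)·4 + (1/7)·1 + (5/21)·16 + (8/21)·25 = 109/7
Var(X) = 109/7 − (7/3)² = 638/63 ≈ 10.127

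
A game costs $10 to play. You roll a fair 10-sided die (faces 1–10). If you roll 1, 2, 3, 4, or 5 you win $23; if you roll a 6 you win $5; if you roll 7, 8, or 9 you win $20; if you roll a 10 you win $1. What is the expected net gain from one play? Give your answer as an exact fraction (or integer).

81/10 dollars

E[payout] = (1/10)·1 + (1/10)·5 + (3/10)·20 + (1/2)·23 = 181/10
Expected profit = 181/10 − 10 = 81/10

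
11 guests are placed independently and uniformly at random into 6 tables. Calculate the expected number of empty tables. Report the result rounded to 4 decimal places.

Let Xⱼ=1 if table j is empty. P(Xⱼ=1) = ((6-1)/6)^11 = 48828125/362797056.
By linearity, E[#empty] = 6·48828125/362797056 = 48828125/60466176.
≈ 0.8075

0.8075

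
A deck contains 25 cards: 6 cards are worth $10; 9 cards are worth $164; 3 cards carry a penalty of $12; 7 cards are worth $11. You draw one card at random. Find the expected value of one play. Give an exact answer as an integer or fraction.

E[payout] = (6/25)·10 + (9/25)·164 + (3/25)·(-12) + (7/25)·11 = 1577/25

1577/25 dollars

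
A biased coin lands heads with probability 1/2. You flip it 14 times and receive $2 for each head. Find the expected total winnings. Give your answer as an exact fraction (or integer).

$14

E[#heads] = 14·1/2 = 7 (linearity over flips).
E[winnings] = 2·7 = 14.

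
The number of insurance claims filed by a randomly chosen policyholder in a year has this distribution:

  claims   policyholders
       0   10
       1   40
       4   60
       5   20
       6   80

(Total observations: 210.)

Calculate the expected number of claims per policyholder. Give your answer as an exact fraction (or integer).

86/21

Total = 210, so P(claims=0) = 10/210, etc.
E[X] = (1/21)·0 + (4/21)·1 + (2/7)·4 + (2/21)·5 + (8/21)·6
     = 86/21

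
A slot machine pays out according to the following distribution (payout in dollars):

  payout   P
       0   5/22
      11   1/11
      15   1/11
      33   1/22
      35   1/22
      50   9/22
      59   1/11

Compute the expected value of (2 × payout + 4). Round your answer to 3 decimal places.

E[2x+4] = (5/22)·4 + (1/11)·26 + (1/11)·34 + (1/22)·70 + (1/22)·74 + (9/22)·104 + (1/11)·122
     = 732/11 ≈ 66.545

66.545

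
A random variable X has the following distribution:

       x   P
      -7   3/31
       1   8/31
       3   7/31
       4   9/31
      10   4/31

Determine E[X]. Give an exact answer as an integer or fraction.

E[X] = (3/31)·(-7) + (8/31)·1 + (7/31)·3 + (9/31)·4 + (4/31)·10
     = 84/31

84/31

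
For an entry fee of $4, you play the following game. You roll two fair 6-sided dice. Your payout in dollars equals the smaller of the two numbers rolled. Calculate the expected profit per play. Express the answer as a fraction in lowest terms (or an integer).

Distribution of the smaller of the two numbers rolled: 1 w.p. 11/36, 2 w.p. 1/4, 3 w.p. 7/36, 4 w.p. 5/36, 5 w.p. 1/12, 6 w.p. 1/36
E[payout] = (11/36)·1 + (1/4)·2 + (7/36)·3 + (5/36)·4 + (1/12)·5 + (1/36)·6 = 91/36
Expected profit = 91/36 − 4 = -53/36

-53/36 dollars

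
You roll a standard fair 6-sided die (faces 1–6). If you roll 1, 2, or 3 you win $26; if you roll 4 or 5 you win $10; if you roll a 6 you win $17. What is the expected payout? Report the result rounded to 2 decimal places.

E[payout] = (1/3)·10 + (1/6)·17 + (1/2)·26 = 115/6
≈ $19.17

$19.17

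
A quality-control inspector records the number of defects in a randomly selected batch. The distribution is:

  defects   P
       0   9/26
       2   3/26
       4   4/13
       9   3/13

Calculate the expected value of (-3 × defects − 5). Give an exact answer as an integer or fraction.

-203/13

E[-3x-5] = (9/26)·(-5) + (3/26)·(-11) + (4/13)·(-17) + (3/13)·(-32)
     = -203/13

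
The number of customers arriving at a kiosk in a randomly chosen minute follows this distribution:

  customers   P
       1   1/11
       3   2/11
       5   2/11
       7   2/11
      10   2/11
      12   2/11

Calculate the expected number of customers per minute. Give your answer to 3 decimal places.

6.818

E[X] = (1/11)·1 + (2/11)·3 + (2/11)·5 + (2/11)·7 + (2/11)·10 + (2/11)·12
     = 75/11 ≈ 6.818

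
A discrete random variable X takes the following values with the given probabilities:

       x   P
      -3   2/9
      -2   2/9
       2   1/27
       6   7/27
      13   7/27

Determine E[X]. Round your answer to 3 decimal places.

E[X] = (2/9)·(-3) + (2/9)·(-2) + (1/27)·2 + (7/27)·6 + (7/27)·13
     = 35/9 ≈ 3.889

3.889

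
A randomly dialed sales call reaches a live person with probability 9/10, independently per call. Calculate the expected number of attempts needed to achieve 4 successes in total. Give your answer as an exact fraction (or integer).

40/9

By linearity (sum of 4 independent geometric waits), E[trials] = 4/p = 4/(9/10) = 40/9.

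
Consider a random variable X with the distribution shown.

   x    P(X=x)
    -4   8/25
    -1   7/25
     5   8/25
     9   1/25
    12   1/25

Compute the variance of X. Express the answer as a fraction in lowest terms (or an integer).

E[X] = (8/25)·(-4) + (7/25)·(-1) + (8/25)·5 + (1/25)·9 + (1/25)·12 = 22/25
E[X²] = (8/25)·16 + (7/25)·1 + (8/25)·25 + (1/25)·81 + (1/25)·144 = 112/5
Var(X) = 112/5 − (22/25)² = 13516/625

13516/625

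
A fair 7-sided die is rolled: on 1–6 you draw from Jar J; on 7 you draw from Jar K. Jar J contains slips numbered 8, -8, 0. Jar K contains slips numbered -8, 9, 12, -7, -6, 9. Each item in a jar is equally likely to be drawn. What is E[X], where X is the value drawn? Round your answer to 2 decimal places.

0.21

E[X | Jar J] = (8 − 8 + 0)/3 = 0
E[X | Jar K] = (-8 + 9 + 12 − 7 − 6 + 9)/6 = 3/2
E[X] = (6/7)·0 + (1/7)·3/2 = 3/14 ≈ 0.21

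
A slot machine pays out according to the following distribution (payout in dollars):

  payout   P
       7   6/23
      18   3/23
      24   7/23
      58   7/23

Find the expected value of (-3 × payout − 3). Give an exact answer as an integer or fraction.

-2079/23

E[-3x-3] = (6/23)·(-24) + (3/23)·(-57) + (7/23)·(-75) + (7/23)·(-177)
     = -2079/23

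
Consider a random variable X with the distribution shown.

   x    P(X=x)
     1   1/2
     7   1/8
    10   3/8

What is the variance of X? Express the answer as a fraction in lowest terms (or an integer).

1143/64

E[X] = (1/2)·1 + (1/8)·7 + (3/8)·10 = 41/8
E[X²] = (1/2)·1 + (1/8)·49 + (3/8)·100 = 353/8
Var(X) = 353/8 − (41/8)² = 1143/64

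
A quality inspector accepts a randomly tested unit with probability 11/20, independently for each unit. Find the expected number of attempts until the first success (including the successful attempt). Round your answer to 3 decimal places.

For a geometric distribution, E[trials] = 1/p = 1/(11/20) = 20/11.
≈ 1.818

1.818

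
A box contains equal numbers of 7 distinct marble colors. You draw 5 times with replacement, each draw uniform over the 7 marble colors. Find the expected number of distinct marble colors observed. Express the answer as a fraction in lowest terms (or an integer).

Let Xⱼ=1 if type j appears at least once. P(Xⱼ=1) = 1 − ((7−1)/7)^5 = 9031/16807.
E[#distinct] = 7·9031/16807 = 9031/2401.

9031/2401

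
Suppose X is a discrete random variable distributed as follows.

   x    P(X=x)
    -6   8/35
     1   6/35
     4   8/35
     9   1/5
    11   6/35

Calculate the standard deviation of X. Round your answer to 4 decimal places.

E[X] = 17/5, E[X²] = 49
Var(X) = E[X²] − (E[X])² = 49 − 289/25 = 936/25
SD(X) = √(936/25) ≈ 6.1188

6.1188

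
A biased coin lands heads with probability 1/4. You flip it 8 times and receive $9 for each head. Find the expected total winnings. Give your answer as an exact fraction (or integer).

E[#heads] = 8·1/4 = 2 (linearity over flips).
E[winnings] = 9·2 = 18.

$18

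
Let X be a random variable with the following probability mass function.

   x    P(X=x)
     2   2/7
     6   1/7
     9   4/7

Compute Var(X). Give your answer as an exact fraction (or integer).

E[X] = (2/7)·2 + (1/7)·6 + (4/7)·9 = 46/7
E[X²] = (2/7)·4 + (1/7)·36 + (4/7)·81 = 368/7
Var(X) = 368/7 − (46/7)² = 460/49

460/49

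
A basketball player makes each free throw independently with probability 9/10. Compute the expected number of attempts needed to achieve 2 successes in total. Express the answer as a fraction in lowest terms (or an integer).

20/9

By linearity (sum of 2 independent geometric waits), E[trials] = 2/p = 2/(9/10) = 20/9.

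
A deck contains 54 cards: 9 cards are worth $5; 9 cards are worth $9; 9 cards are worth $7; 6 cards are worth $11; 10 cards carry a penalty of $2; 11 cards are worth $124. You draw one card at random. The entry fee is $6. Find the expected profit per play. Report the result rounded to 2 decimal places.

E[payout] = (9/54)·5 + (9/54)·9 + (9/54)·7 + (6/54)·11 + (10/54)·(-2) + (11/54)·124 = 533/18
Expected profit = 533/18 − 6 = 425/18 ≈ $23.61

$23.61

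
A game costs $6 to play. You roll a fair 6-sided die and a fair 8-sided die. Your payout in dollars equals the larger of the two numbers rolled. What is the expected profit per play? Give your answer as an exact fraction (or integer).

Distribution of the larger of the two numbers rolled: 1 w.p. 1/48, 2 w.p. 1/16, 3 w.p. 5/48, 4 w.p. 7/48, 5 w.p. 3/16, 6 w.p. 11/48, …
E[payout] = (1/48)·1 + (1/16)·2 + (5/48)·3 + (7/48)·4 + (3/16)·5 + (11/48)·6 + (1/8)·7 + (1/8)·8 = 251/48
Expected profit = 251/48 − 6 = -37/48

-37/48 dollars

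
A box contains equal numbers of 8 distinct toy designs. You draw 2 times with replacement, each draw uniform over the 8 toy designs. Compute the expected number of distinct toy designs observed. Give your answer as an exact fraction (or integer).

15/8

Let Xⱼ=1 if type j appears at least once. P(Xⱼ=1) = 1 − ((8−1)/8)^2 = 15/64.
E[#distinct] = 8·15/64 = 15/8.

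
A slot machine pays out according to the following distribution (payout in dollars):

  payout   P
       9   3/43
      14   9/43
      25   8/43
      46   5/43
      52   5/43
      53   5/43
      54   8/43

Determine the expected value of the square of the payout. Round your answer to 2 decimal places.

1592.56

E[X²] = (3/43)·81 + (9/43)·196 + (8/43)·625 + (5/43)·2116 + (5/43)·2704 + (5/43)·2809 + (8/43)·2916
     = 68480/43 ≈ 1592.56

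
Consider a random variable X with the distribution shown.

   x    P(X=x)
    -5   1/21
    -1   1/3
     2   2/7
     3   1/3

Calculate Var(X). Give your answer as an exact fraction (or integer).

14/3

E[X] = (1/21)·(-5) + (1/3)·(-1) + (2/7)·2 + (1/3)·3 = 1
E[X²] = (1/21)·25 + (1/3)·1 + (2/7)·4 + (1/3)·9 = 17/3
Var(X) = 17/3 − (1)² = 14/3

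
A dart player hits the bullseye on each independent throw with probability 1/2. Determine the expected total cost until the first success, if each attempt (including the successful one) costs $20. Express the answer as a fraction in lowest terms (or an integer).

$40

E[#attempts] = 1/p = 2; E[cost] = 20·2 = 40.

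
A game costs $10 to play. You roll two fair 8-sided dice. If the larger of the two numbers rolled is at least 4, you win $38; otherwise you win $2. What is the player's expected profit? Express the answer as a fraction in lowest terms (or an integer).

367/16 dollars

E[payout] = (9/64)·2 + (55/64)·38 = 527/16
Expected profit = 527/16 − 10 = 367/16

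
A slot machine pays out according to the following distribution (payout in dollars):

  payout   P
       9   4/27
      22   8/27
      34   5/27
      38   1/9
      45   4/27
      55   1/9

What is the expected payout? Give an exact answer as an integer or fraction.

E[X] = (4/27)·9 + (8/27)·22 + (5/27)·34 + (1/9)·38 + (4/27)·45 + (1/9)·55
     = 841/27

841/27 dollars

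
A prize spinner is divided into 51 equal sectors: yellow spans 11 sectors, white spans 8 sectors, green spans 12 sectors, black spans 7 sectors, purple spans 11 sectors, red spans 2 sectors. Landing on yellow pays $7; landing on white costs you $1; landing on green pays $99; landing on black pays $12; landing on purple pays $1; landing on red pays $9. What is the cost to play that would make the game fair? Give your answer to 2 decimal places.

$26.86

E[payout] = (11/51)·7 + (8/51)·(-1) + (12/51)·99 + (7/51)·12 + (11/51)·1 + (2/51)·9 = 1370/51
Fair fee = E[payout] = 1370/51 ≈ $26.86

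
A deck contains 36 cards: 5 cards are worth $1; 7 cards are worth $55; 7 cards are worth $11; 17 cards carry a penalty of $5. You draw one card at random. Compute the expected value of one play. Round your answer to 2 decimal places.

E[payout] = (5/36)·1 + (7/36)·55 + (7/36)·11 + (17/36)·(-5) = 191/18
≈ $10.61

$10.61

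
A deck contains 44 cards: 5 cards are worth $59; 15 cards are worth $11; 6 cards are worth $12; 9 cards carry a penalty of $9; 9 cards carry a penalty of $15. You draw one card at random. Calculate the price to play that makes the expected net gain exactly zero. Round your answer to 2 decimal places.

E[payout] = (5/44)·59 + (15/44)·11 + (6/44)·12 + (9/44)·(-9) + (9/44)·(-15) = 79/11
Fair fee = E[payout] = 79/11 ≈ $7.18

$7.18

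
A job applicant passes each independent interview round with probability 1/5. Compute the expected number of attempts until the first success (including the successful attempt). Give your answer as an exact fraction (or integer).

For a geometric distribution, E[trials] = 1/p = 1/(1/5) = 5.

5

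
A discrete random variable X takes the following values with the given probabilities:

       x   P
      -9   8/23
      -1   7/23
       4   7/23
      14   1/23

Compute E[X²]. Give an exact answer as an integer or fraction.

E[X²] = (8/23)·81 + (7/23)·1 + (7/23)·16 + (1/23)·196
     = 963/23

963/23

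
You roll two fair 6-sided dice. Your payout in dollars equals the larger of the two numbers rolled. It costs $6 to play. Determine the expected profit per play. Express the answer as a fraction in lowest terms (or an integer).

-55/36 dollars

Distribution of the larger of the two numbers rolled: 1 w.p. 1/36, 2 w.p. 1/12, 3 w.p. 5/36, 4 w.p. 7/36, 5 w.p. 1/4, 6 w.p. 11/36
E[payout] = (1/36)·1 + (1/12)·2 + (5/36)·3 + (7/36)·4 + (1/4)·5 + (11/36)·6 = 161/36
Expected profit = 161/36 − 6 = -55/36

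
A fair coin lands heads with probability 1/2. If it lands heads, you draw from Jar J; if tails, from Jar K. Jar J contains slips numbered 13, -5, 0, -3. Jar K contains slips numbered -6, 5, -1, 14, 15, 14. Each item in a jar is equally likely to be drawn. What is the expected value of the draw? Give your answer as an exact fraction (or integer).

E[X | Jar J] = (13 − 5 + 0 − 3)/4 = 5/4
E[X | Jar K] = (-6 + 5 − 1 + 14 + 15 + 14)/6 = 41/6
E[X] = (1/2)·5/4 + (1/2)·41/6 = 97/24

97/24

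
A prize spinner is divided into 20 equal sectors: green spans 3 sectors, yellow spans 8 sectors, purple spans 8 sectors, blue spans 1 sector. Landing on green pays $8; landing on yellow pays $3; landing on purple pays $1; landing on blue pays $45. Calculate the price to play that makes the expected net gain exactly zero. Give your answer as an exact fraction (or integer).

101/20 dollars

E[payout] = (3/20)·8 + (8/20)·3 + (8/20)·1 + (1/20)·45 = 101/20
Fair fee = E[payout] = 101/20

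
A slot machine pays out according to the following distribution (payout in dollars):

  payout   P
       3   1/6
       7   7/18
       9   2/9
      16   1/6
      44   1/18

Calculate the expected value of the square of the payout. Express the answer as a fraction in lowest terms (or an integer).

1699/9

E[X²] = (1/6)·9 + (7/18)·49 + (2/9)·81 + (1/6)·256 + (1/18)·1936
     = 1699/9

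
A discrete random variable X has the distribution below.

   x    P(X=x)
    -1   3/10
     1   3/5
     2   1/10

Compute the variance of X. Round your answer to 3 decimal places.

E[X] = (3/10)·(-1) + (3/5)·1 + (1/10)·2 = 1/2
E[X²] = (3/10)·1 + (3/5)·1 + (1/10)·4 = 13/10
Var(X) = 13/10 − (1/2)² = 21/20 ≈ 1.050

1.050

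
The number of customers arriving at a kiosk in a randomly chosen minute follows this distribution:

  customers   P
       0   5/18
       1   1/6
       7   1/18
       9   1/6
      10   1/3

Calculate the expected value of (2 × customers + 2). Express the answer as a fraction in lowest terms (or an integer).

E[2x+2] = (5/18)·2 + (1/6)·4 + (1/18)·16 + (1/6)·20 + (1/3)·22
     = 115/9

115/9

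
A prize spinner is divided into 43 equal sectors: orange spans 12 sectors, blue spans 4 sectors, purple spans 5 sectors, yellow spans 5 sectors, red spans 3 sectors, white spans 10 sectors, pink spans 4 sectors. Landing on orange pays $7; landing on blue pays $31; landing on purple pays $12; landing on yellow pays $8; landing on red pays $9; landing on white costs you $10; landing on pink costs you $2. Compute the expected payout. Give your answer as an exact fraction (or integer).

227/43 dollars

E[payout] = (12/43)·7 + (4/43)·31 + (5/43)·12 + (5/43)·8 + (3/43)·9 + (10/43)·(-10) + (4/43)·(-2) = 227/43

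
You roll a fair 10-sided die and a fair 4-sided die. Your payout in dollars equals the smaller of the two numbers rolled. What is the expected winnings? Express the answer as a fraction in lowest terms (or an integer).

9/4 dollars

Distribution of the smaller of the two numbers rolled: 1 w.p. 13/40, 2 w.p. 11/40, 3 w.p. 9/40, 4 w.p. 7/40
E[payout] = (13/40)·1 + (11/40)·2 + (9/40)·3 + (7/40)·4 = 9/4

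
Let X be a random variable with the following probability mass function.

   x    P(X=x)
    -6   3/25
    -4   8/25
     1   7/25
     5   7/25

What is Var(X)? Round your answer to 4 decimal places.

16.6176

E[X] = (3/25)·(-6) + (8/25)·(-4) + (7/25)·1 + (7/25)·5 = -8/25
E[X²] = (3/25)·36 + (8/25)·16 + (7/25)·1 + (7/25)·25 = 418/25
Var(X) = 418/25 − (-8/25)² = 10386/625 ≈ 16.6176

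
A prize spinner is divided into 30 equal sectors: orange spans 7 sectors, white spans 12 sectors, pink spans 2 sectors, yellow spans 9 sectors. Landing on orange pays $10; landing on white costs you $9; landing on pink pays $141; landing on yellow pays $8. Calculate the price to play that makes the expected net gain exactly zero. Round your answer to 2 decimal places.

E[payout] = (7/30)·10 + (12/30)·(-9) + (2/30)·141 + (9/30)·8 = 158/15
Fair fee = E[payout] = 158/15 ≈ $10.53

$10.53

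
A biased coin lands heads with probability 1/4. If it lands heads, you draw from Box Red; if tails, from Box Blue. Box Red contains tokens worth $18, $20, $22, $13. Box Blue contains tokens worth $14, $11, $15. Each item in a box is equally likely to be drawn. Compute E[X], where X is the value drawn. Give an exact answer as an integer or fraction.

E[X | Box Red] = (18 + 20 + 22 + 13)/4 = 73/4
E[X | Box Blue] = (14 + 11 + 15)/3 = 40/3
E[X] = (1/4)·73/4 + (3/4)·40/3 = 233/16

233/16 dollars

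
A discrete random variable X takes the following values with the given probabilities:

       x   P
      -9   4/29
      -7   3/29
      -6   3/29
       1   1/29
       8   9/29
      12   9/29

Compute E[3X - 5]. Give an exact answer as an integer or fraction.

E[3x-5] = (4/29)·(-32) + (3/29)·(-26) + (3/29)·(-23) + (1/29)·(-2) + (9/29)·19 + (9/29)·31
     = 173/29

173/29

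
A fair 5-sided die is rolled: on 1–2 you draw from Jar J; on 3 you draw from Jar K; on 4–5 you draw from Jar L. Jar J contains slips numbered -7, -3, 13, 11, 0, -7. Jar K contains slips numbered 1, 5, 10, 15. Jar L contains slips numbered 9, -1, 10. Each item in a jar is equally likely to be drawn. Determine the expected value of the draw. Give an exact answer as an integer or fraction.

E[X | Jar J] = (-7 − 3 + 13 + 11 + 0 − 7)/6 = 7/6
E[X | Jar K] = (1 + 5 + 10 + 15)/4 = 31/4
E[X | Jar L] = (9 − 1 + 10)/3 = 6
E[X] = (2/5)·7/6 + (1/5)·31/4 + (2/5)·6 = 53/12

53/12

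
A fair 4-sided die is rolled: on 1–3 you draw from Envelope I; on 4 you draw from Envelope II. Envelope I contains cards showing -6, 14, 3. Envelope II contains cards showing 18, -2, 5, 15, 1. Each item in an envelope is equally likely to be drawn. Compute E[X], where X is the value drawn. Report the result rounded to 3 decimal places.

4.600

E[X | Envelope I] = (-6 + 14 + 3)/3 = 11/3
E[X | Envelope II] = (18 − 2 + 5 + 15 + 1)/5 = 37/5
E[X] = (3/4)·11/3 + (1/4)·37/5 = 23/5 ≈ 4.600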